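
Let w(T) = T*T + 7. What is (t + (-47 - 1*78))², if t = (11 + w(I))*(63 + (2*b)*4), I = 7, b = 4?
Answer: 38937600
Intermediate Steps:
w(T) = 7 + T² (w(T) = T² + 7 = 7 + T²)
t = 6365 (t = (11 + (7 + 7²))*(63 + (2*4)*4) = (11 + (7 + 49))*(63 + 8*4) = (11 + 56)*(63 + 32) = 67*95 = 6365)
(t + (-47 - 1*78))² = (6365 + (-47 - 1*78))² = (6365 + (-47 - 78))² = (6365 - 125)² = 6240² = 38937600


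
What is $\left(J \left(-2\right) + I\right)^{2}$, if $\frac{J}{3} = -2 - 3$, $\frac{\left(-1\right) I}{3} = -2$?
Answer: $1296$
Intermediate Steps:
$I = 6$ ($I = \left(-3\right) \left(-2\right) = 6$)
$J = -15$ ($J = 3 \left(-2 - 3\right) = 3 \left(-5\right) = -15$)
$\left(J \left(-2\right) + I\right)^{2} = \left(\left(-15\right) \left(-2\right) + 6\right)^{2} = \left(30 + 6\right)^{2} = 36^{2} = 1296$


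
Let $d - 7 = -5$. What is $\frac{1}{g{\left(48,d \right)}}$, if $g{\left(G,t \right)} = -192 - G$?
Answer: $- \frac{1}{240} \approx -0.0041667$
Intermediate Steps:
$d = 2$ ($d = 7 - 5 = 2$)
$\frac{1}{g{\left(48,d \right)}} = \frac{1}{-192 - 48} = \frac{1}{-240} = - \frac{1}{240}$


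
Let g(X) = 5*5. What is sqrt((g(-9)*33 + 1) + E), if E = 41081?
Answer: sqrt(41907) ≈ 204.71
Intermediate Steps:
g(X) = 25
sqrt((g(-9)*33 + 1) + E) = sqrt((25*33 + 1) + 41081) = sqrt((825 + 1) + 41081) = sqrt(826 + 41081) = sqrt(41907)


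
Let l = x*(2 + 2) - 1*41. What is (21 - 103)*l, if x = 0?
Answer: 3362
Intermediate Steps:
l = -41 (l = 0*(2 + 2) - 1*41 = 0*4 - 41 = 0 - 41 = -41)
(21 - 103)*l = (21 - 103)*(-41) = -82*(-41) = 3362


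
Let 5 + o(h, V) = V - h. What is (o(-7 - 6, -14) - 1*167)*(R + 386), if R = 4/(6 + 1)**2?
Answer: -3272814/49 ≈ -66792.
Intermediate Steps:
o(h, V) = -5 + V - h (o(h, V) = -5 + (V - h) = -5 + V - h)
R = 4/49 (R = 4/7**2 = 4/49 ≈ 0.081633)
(o(-7 - 6, -14) - 1*167)*(R + 386) = ((-5 - 14 - (-7 - 6)) - 1*167)*(4/49 + 386) = ((-5 - 14 - 1*(-13)) - 167)*(18918/49) = ((-5 - 14 + 13) - 167)*(18918/49) = (-6 - 167)*(18918/49) = -173*18918/49 = -3272814/49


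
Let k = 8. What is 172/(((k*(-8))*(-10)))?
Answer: 43/160 ≈ 0.26875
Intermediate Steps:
172/(((k*(-8))*(-10))) = 172/(((8*(-8))*(-10))) = 172/((-64*(-10))) = 172/640 = 172*(1/640) = 43/160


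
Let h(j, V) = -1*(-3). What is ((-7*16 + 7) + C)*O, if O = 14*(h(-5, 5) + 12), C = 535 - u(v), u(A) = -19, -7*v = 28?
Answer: 94290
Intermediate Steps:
v = -4 (v = -⅐*28 = -4)
h(j, V) = 3
C = 554 (C = 535 - 1*(-19) = 535 + 19 = 554)
O = 210 (O = 14*(3 + 12) = 14*15 = 210)
((-7*16 + 7) + C)*O = ((-7*16 + 7) + 554)*210 = ((-112 + 7) + 554)*210 = (-105 + 554)*210 = 449*210 = 94290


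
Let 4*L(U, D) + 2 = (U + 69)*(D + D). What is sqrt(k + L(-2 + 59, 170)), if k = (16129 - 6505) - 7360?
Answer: 93*sqrt(6)/2 ≈ 113.90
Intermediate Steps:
k = 2264 (k = 9624 - 7360 = 2264)
L(U, D) = -1/2 + D*(69 + U)/2 (L(U, D) = -1/2 + ((U + 69)*(D + D))/4 = -1/2 + ((69 + U)*(2*D))/4 = -1/2 + (2*D*(69 + U))/4 = -1/2 + D*(69 + U)/2)
sqrt(k + L(-2 + 59, 170)) = sqrt(2264 + (-1/2 + (69/2)*170 + (1/2)*170*(-2 + 59))) = sqrt(2264 + (-1/2 + 5865 + (1/2)*170*57)) = sqrt(2264 + (-1/2 + 5865 + 4845)) = sqrt(2264 + 21419/2) = sqrt(25947/2) = 93*sqrt(6)/2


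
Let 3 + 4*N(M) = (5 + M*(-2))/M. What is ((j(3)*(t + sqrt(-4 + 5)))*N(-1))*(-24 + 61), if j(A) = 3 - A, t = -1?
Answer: 0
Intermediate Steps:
N(M) = -3/4 + (5 - 2*M)/(4*M) (N(M) = -3/4 + ((5 + M*(-2))/M)/4 = -3/4 + ((5 - 2*M)/M)/4 = -3/4 + (5 - 2*M)/(4*M))
((j(3)*(t + sqrt(-4 + 5)))*N(-1))*(-24 + 61) = (((3 - 1*3)*(-1 + sqrt(-4 + 5)))*((5/4)*(1 - 1*(-1))/(-1)))*(-24 + 61) = (((3 - 3)*(-1 + sqrt(1)))*((5/4)*(-1)*(1 + 1)))*37 = ((0*(-1 + 1))*((5/4)*(-1)*2))*37 = ((0*0)*(-5/2))*37 = (0*(-5/2))*37 = 0*37 = 0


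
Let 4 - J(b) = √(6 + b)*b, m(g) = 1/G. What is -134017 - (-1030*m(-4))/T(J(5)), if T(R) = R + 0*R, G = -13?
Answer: -451231119/3367 + 5150*√11/3367 ≈ -1.3401e+5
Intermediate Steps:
m(g) = -1/13 (m(g) = 1/(-13) = -1/13)
J(b) = 4 - b*√(6 + b) (J(b) = 4 - √(6 + b)*b = 4 - b*√(6 + b))
T(R) = R (T(R) = R + 0 = R)
-134017 - (-1030*m(-4))/T(J(5)) = -134017 - (-1030*(-1/13))/(4 - 1*5*√(6 + 5)) = -134017 - 1030/(13*(4 - 1*5*√11)) = -134017 - 1030/(13*(4 - 5*√11))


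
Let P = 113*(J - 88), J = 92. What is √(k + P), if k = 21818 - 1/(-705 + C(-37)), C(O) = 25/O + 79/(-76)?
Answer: √104578807109586/68527 ≈ 149.23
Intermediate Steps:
C(O) = -79/76 + 25/O (C(O) = 25/O + 79*(-1/76) = 25/O - 79/76 = -79/76 + 25/O)
P = 452 (P = 113*(92 - 88) = 113*4 = 452)
k = 43358543306/1987283 (k = 21818 - 1/(-705 + (-79/76 + 25/(-37))) = 21818 - 1/(-705 + (-79/76 + 25*(-1/37))) = 21818 - 1/(-705 + (-79/76 - 25/37)) = 21818 - 1/(-705 - 4823/2812) = 21818 - 1/(-1987283/2812) = 21818 - 1*(-2812/1987283) = 21818 + 2812/1987283 = 43358543306/1987283 ≈ 21818.)
√(k + P) = √(43358543306/1987283 + 452) = √(44256795222/1987283) = √104578807109586/68527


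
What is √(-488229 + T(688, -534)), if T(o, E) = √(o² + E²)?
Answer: √(-488229 + 10*√7585) ≈ 698.11*I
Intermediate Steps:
T(o, E) = √(E² + o²)
√(-488229 + T(688, -534)) = √(-488229 + √((-534)² + 688²)) = √(-488229 + √(285156 + 473344)) = √(-488229 + √758500) = √(-488229 + 10*√7585)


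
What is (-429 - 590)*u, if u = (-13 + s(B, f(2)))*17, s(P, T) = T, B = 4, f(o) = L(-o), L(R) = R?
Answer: 259845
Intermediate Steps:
f(o) = -o
u = -255 (u = (-13 - 1*2)*17 = (-13 - 2)*17 = -15*17 = -255)
(-429 - 590)*u = (-429 - 590)*(-255) = -1019*(-255) = 259845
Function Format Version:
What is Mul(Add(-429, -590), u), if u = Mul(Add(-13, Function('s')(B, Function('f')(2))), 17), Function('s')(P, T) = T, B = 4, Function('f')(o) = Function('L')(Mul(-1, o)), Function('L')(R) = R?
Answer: 259845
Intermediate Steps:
Function('f')(o) = Mul(-1, o)
u = -255 (u = Mul(Add(-13, Mul(-1, 2)), 17) = Mul(Add(-13, -2), 17) = Mul(-15, 17) = -255)
Mul(Add(-429, -590), u) = Mul(Add(-429, -590), -255) = Mul(-1019, -255) = 259845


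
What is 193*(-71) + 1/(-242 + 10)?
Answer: -3179097/232 ≈ -13703.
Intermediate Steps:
193*(-71) + 1/(-242 + 10) = -13703 + 1/(-232) = -13703 - 1/232 = -3179097/232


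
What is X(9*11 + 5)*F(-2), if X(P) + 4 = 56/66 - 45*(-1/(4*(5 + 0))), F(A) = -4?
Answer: 119/33 ≈ 3.6061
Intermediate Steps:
X(P) = -119/132 (X(P) = -4 + (56/66 - 45*(-1/(4*(5 + 0)))) = -4 + (56*(1/66) - 45/(5*(-4))) = -4 + (28/33 - 45/(-20)) = -4 + (28/33 - 45*(-1/20)) = -4 + (28/33 + 9/4) = -4 + 409/132 = -119/132)
X(9*11 + 5)*F(-2) = -119/132*(-4) = 119/33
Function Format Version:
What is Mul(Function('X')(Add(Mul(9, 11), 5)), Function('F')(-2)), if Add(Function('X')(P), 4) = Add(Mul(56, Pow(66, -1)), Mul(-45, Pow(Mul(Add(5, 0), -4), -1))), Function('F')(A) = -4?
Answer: Rational(119, 33) ≈ 3.6061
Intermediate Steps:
Function('X')(P) = Rational(-119, 132) (Function('X')(P) = Add(-4, Add(Mul(56, Pow(66, -1)), Mul(-45, Pow(Mul(Add(5, 0), -4), -1)))) = Add(-4, Add(Mul(56, Rational(1, 66)), Mul(-45, Pow(Mul(5, -4), -1)))) = Add(-4, Add(Rational(28, 33), Mul(-45, Pow(-20, -1)))) = Add(-4, Add(Rational(28, 33), Mul(-45, Rational(-1, 20)))) = Add(-4, Add(Rational(28, 33), Rational(9, 4))) = Add(-4, Rational(409, 132)) = Rational(-119, 132))
Mul(Function('X')(Add(Mul(9, 11), 5)), Function('F')(-2)) = Mul(Rational(-119, 132), -4) = Rational(119, 33)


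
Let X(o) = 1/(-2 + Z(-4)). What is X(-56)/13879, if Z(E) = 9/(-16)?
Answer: -16/569039 ≈ -2.8118e-5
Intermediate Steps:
Z(E) = -9/16 (Z(E) = 9*(-1/16) = -9/16)
X(o) = -16/41 (X(o) = 1/(-2 - 9/16) = 1/(-41/16) = -16/41)
X(-56)/13879 = -16/41/13879 = -16/41*1/13879 = -16/569039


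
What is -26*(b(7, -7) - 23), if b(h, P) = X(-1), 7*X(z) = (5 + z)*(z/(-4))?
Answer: 4160/7 ≈ 594.29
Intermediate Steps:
X(z) = -z*(5 + z)/28 (X(z) = ((5 + z)*(z/(-4)))/7 = ((5 + z)*(z*(-1/4)))/7 = ((5 + z)*(-z/4))/7 = (-z*(5 + z)/4)/7 = -z*(5 + z)/28)
b(h, P) = 1/7 (b(h, P) = -1/28*(-1)*(5 - 1) = -1/28*(-1)*4 = 1/7)
-26*(b(7, -7) - 23) = -26*(1/7 - 23) = -26*(-160/7) = 4160/7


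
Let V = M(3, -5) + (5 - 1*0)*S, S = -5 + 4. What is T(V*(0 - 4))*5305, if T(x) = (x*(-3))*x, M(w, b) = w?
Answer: -1018560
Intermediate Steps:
S = -1
V = -2 (V = 3 + (5 - 1*0)*(-1) = 3 + (5 + 0)*(-1) = 3 + 5*(-1) = 3 - 5 = -2)
T(x) = -3*x² (T(x) = (-3*x)*x = -3*x²)
T(V*(0 - 4))*5305 = -3*4*(0 - 4)²*5305 = -3*(-2*(-4))²*5305 = -3*8²*5305 = -3*64*5305 = -192*5305 = -1018560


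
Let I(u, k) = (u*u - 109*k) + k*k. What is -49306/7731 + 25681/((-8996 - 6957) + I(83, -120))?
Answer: -709479485/142374096 ≈ -4.9832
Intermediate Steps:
I(u, k) = k² + u² - 109*k (I(u, k) = (u² - 109*k) + k² = k² + u² - 109*k)
-49306/7731 + 25681/((-8996 - 6957) + I(83, -120)) = -49306/7731 + 25681/((-8996 - 6957) + ((-120)² + 83² - 109*(-120))) = -49306*1/7731 + 25681/(-15953 + (14400 + 6889 + 13080)) = -49306/7731 + 25681/(-15953 + 34369) = -49306/7731 + 25681/18416 = -709479485/142374096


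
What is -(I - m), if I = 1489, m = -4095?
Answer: -5584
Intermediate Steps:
-(I - m) = -(1489 - 1*(-4095)) = -(1489 + 4095) = -1*5584 = -5584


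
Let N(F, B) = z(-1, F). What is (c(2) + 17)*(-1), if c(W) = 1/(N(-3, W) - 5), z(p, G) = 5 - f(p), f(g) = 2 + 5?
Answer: -118/7 ≈ -16.857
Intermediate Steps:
f(g) = 7
z(p, G) = -2 (z(p, G) = 5 - 1*7 = 5 - 7 = -2)
N(F, B) = -2
c(W) = -1/7 (c(W) = 1/(-2 - 5) = 1/(-7) = -1/7)
(c(2) + 17)*(-1) = (-1/7 + 17)*(-1) = (118/7)*(-1) = -118/7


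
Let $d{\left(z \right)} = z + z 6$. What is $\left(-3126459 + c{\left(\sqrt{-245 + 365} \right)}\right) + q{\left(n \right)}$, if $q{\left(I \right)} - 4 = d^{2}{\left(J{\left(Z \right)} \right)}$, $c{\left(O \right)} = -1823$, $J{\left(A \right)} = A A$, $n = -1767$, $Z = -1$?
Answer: $-3128229$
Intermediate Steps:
$J{\left(A \right)} = A^{2}$
$d{\left(z \right)} = 7 z$ ($d{\left(z \right)} = z + 6 z = 7 z$)
$q{\left(I \right)} = 53$ ($q{\left(I \right)} = 4 + \left(7 \left(-1\right)^{2}\right)^{2} = 4 + \left(7 \cdot 1\right)^{2} = 4 + 7^{2} = 4 + 49 = 53$)
$\left(-3126459 + c{\left(\sqrt{-245 + 365} \right)}\right) + q{\left(n \right)} = \left(-3126459 - 1823\right) + 53 = -3128282 + 53 = -3128229$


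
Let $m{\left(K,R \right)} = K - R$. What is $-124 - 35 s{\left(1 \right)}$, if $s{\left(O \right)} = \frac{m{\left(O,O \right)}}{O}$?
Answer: $-124$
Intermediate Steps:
$s{\left(O \right)} = 0$ ($s{\left(O \right)} = \frac{O - O}{O} = \frac{0}{O} = 0$)
$-124 - 35 s{\left(1 \right)} = -124 - 0 = -124 + 0 = -124$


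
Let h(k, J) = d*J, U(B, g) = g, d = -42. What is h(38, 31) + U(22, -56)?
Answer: -1358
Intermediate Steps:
h(k, J) = -42*J
h(38, 31) + U(22, -56) = -42*31 - 56 = -1302 - 56 = -1358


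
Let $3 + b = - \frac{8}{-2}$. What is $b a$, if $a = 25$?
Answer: $25$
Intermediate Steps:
$b = 1$ ($b = -3 - \frac{8}{-2} = -3 - -4 = -3 + 4 = 1$)
$b a = 1 \cdot 25 = 25$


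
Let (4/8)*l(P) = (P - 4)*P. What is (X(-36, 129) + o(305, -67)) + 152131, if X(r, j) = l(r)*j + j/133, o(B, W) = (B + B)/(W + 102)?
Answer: 69648030/133 ≈ 5.2367e+5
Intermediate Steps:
l(P) = 2*P*(-4 + P) (l(P) = 2*((P - 4)*P) = 2*((-4 + P)*P) = 2*(P*(-4 + P)) = 2*P*(-4 + P))
o(B, W) = 2*B/(102 + W) (o(B, W) = (2*B)/(102 + W) = 2*B/(102 + W))
X(r, j) = j/133 + 2*j*r*(-4 + r) (X(r, j) = (2*r*(-4 + r))*j + j/133 = 2*j*r*(-4 + r) + j*(1/133) = 2*j*r*(-4 + r) + j/133 = j/133 + 2*j*r*(-4 + r))
(X(-36, 129) + o(305, -67)) + 152131 = ((1/133)*129*(1 + 266*(-36)*(-4 - 36)) + 2*305/(102 - 67)) + 152131 = ((1/133)*129*(1 + 266*(-36)*(-40)) + 2*305/35) + 152131 = ((1/133)*129*(1 + 383040) + 2*305*(1/35)) + 152131 = ((1/133)*129*383041 + 122/7) + 152131 = (49412289/133 + 122/7) + 152131 = 49414607/133 + 152131 = 69648030/133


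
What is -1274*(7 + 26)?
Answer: -42042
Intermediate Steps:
-1274*(7 + 26) = -1274*33 = -98*429 = -42042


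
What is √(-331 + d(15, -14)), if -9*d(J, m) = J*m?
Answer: I*√2769/3 ≈ 17.54*I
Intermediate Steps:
d(J, m) = -J*m/9
√(-331 + d(15, -14)) = √(-331 - ⅑*15*(-14)) = √(-331 + 70/3) = √(-923/3) = I*√2769/3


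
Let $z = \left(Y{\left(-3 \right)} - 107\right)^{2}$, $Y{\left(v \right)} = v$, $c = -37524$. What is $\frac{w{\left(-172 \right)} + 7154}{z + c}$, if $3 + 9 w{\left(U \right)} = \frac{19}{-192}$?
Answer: $- \frac{1765931}{6276096} \approx -0.28137$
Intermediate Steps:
$z = 12100$ ($z = \left(-3 - 107\right)^{2} = \left(-110\right)^{2} = 12100$)
$w{\left(U \right)} = - \frac{595}{1728}$ ($w{\left(U \right)} = - \frac{1}{3} + \frac{19 \frac{1}{-192}}{9} = - \frac{1}{3} + \frac{19 \left(- \frac{1}{192}\right)}{9} = - \frac{1}{3} + \frac{1}{9} \left(- \frac{19}{192}\right) = - \frac{1}{3} - \frac{19}{1728} = - \frac{595}{1728}$)
$\frac{w{\left(-172 \right)} + 7154}{z + c} = \frac{- \frac{595}{1728} + 7154}{12100 - 37524} = \frac{12361517}{1728 \left(-25424\right)} = \frac{12361517}{1728} \left(- \frac{1}{25424}\right) = - \frac{1765931}{6276096}$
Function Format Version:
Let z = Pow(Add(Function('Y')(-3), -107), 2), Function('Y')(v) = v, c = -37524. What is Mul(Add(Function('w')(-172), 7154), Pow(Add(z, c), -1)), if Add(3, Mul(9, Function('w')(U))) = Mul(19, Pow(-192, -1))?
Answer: Rational(-1765931, 6276096) ≈ -0.28137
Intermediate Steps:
z = 12100 (z = Pow(Add(-3, -107), 2) = Pow(-110, 2) = 12100)
Function('w')(U) = Rational(-595, 1728) (Function('w')(U) = Add(Rational(-1, 3), Mul(Rational(1, 9), Mul(19, Pow(-192, -1)))) = Add(Rational(-1, 3), Mul(Rational(1, 9), Mul(19, Rational(-1, 192)))) = Add(Rational(-1, 3), Mul(Rational(1, 9), Rational(-19, 192))) = Add(Rational(-1, 3), Rational(-19, 1728)) = Rational(-595, 1728))
Mul(Add(Function('w')(-172), 7154), Pow(Add(z, c), -1)) = Mul(Add(Rational(-595, 1728), 7154), Pow(Add(12100, -37524), -1)) = Mul(Rational(12361517, 1728), Pow(-25424, -1)) = Mul(Rational(12361517, 1728), Rational(-1, 25424)) = Rational(-1765931, 6276096)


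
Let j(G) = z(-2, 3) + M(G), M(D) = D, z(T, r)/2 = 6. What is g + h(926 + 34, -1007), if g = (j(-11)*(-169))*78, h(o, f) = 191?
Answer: -12991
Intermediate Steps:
z(T, r) = 12 (z(T, r) = 2*6 = 12)
j(G) = 12 + G
g = -13182 (g = ((12 - 11)*(-169))*78 = (1*(-169))*78 = -169*78 = -13182)
g + h(926 + 34, -1007) = -13182 + 191 = -12991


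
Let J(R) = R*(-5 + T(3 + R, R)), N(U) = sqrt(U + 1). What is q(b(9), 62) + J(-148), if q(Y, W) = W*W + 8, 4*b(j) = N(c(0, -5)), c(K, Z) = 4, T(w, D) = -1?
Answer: 4740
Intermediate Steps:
N(U) = sqrt(1 + U)
b(j) = sqrt(5)/4 (b(j) = sqrt(1 + 4)/4 = sqrt(5)/4)
q(Y, W) = 8 + W**2 (q(Y, W) = W**2 + 8 = 8 + W**2)
J(R) = -6*R (J(R) = R*(-5 - 1) = R*(-6) = -6*R)
q(b(9), 62) + J(-148) = (8 + 62**2) - 6*(-148) = (8 + 3844) + 888 = 3852 + 888 = 4740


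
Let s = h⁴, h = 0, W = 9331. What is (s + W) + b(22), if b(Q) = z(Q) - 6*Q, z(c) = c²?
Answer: 9683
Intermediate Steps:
b(Q) = Q² - 6*Q
s = 0 (s = 0⁴ = 0)
(s + W) + b(22) = (0 + 9331) + 22*(-6 + 22) = 9331 + 22*16 = 9331 + 352 = 9683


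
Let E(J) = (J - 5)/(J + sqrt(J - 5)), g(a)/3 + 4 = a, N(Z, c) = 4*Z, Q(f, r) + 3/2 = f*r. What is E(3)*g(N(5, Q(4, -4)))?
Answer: -288/11 + 96*I*sqrt(2)/11 ≈ -26.182 + 12.342*I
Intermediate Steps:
Q(f, r) = -3/2 + f*r
g(a) = -12 + 3*a
E(J) = (-5 + J)/(J + sqrt(-5 + J))
E(3)*g(N(5, Q(4, -4))) = ((-5 + 3)/(3 + sqrt(-5 + 3)))*(-12 + 3*(4*5)) = (-2/(3 + sqrt(-2)))*(-12 + 3*20) = (-2/(3 + I*sqrt(2)))*(-12 + 60) = -2/(3 + I*sqrt(2))*48 = -96/(3 + I*sqrt(2))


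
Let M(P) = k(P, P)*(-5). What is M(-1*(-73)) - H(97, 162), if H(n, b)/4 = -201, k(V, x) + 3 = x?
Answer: 454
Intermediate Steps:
k(V, x) = -3 + x
H(n, b) = -804 (H(n, b) = 4*(-201) = -804)
M(P) = 15 - 5*P (M(P) = (-3 + P)*(-5) = 15 - 5*P)
M(-1*(-73)) - H(97, 162) = (15 - (-5)*(-73)) - 1*(-804) = (15 - 5*73) + 804 = (15 - 365) + 804 = -350 + 804 = 454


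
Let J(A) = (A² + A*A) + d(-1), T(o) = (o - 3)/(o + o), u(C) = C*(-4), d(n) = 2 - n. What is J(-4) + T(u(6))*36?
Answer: 221/4 ≈ 55.250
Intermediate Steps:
u(C) = -4*C
T(o) = (-3 + o)/(2*o) (T(o) = (-3 + o)/((2*o)) = (-3 + o)*(1/(2*o)) = (-3 + o)/(2*o))
J(A) = 3 + 2*A² (J(A) = (A² + A*A) + (2 - 1*(-1)) = (A² + A²) + (2 + 1) = 2*A² + 3 = 3 + 2*A²)
J(-4) + T(u(6))*36 = (3 + 2*(-4)²) + ((-3 - 4*6)/(2*((-4*6))))*36 = (3 + 2*16) + ((½)*(-3 - 24)/(-24))*36 = (3 + 32) + ((½)*(-1/24)*(-27))*36 = 35 + (9/16)*36 = 35 + 81/4 = 221/4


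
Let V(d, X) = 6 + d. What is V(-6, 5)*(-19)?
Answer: 0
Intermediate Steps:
V(-6, 5)*(-19) = (6 - 6)*(-19) = 0*(-19) = 0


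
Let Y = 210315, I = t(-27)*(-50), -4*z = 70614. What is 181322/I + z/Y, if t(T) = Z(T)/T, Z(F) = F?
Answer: -2542374607/701050 ≈ -3626.5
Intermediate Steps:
z = -35307/2 (z = -1/4*70614 = -35307/2 ≈ -17654.)
t(T) = 1 (t(T) = T/T = 1)
I = -50 (I = 1*(-50) = -50)
181322/I + z/Y = 181322/(-50) - 35307/2/210315 = 181322*(-1/50) - 35307/2*1/210315 = -90661/25 - 11769/140210 = -2542374607/701050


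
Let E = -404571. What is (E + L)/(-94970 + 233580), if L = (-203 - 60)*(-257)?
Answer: -406/167 ≈ -2.4311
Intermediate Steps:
L = 67591 (L = -263*(-257) = 67591)
(E + L)/(-94970 + 233580) = (-404571 + 67591)/(-94970 + 233580) = -336980/138610 = -336980*1/138610 = -406/167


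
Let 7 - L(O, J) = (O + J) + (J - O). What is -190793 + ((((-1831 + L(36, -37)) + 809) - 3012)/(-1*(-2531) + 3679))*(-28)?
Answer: -592356923/3105 ≈ -1.9078e+5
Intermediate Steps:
L(O, J) = 7 - 2*J (L(O, J) = 7 - ((O + J) + (J - O)) = 7 - ((J + O) + (J - O)) = 7 - 2*J)
-190793 + ((((-1831 + L(36, -37)) + 809) - 3012)/(-1*(-2531) + 3679))*(-28) = -190793 + ((((-1831 + (7 - 2*(-37))) + 809) - 3012)/(-1*(-2531) + 3679))*(-28) = -190793 + ((((-1831 + (7 + 74)) + 809) - 3012)/(2531 + 3679))*(-28) = -190793 + ((((-1831 + 81) + 809) - 3012)/6210)*(-28) = -190793 + (((-1750 + 809) - 3012)*(1/6210))*(-28) = -190793 + ((-941 - 3012)*(1/6210))*(-28) = -190793 - 3953*1/6210*(-28) = -190793 - 3953/6210*(-28) = -190793 + 55342/3105 = -592356923/3105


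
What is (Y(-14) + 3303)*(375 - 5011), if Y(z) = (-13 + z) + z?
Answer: -15122632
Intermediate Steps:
Y(z) = -13 + 2*z
(Y(-14) + 3303)*(375 - 5011) = ((-13 + 2*(-14)) + 3303)*(375 - 5011) = ((-13 - 28) + 3303)*(-4636) = (-41 + 3303)*(-4636) = 3262*(-4636) = -15122632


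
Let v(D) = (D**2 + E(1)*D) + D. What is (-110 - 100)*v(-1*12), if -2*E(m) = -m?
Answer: -26460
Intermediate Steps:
E(m) = m/2 (E(m) = -(-1)*m/2 = m/2)
v(D) = D**2 + 3*D/2 (v(D) = (D**2 + ((1/2)*1)*D) + D = (D**2 + D/2) + D = D**2 + 3*D/2)
(-110 - 100)*v(-1*12) = (-110 - 100)*((-1*12)*(3 + 2*(-1*12))/2) = -105*(-12)*(3 + 2*(-12)) = -105*(-12)*(3 - 24) = -105*(-12)*(-21) = -210*126 = -26460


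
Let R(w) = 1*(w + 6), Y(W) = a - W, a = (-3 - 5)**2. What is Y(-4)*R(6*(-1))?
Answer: 0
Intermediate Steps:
a = 64 (a = (-8)**2 = 64)
Y(W) = 64 - W
R(w) = 6 + w (R(w) = 1*(6 + w) = 6 + w)
Y(-4)*R(6*(-1)) = (64 - 1*(-4))*(6 + 6*(-1)) = (64 + 4)*(6 - 6) = 68*0 = 0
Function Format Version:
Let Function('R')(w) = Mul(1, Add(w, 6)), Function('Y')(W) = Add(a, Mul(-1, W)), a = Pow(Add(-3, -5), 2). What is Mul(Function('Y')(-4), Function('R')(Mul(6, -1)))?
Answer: 0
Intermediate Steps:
a = 64 (a = Pow(-8, 2) = 64)
Function('Y')(W) = Add(64, Mul(-1, W))
Function('R')(w) = Add(6, w) (Function('R')(w) = Mul(1, Add(6, w)) = Add(6, w))
Mul(Function('Y')(-4), Function('R')(Mul(6, -1))) = Mul(Add(64, Mul(-1, -4)), Add(6, Mul(6, -1))) = Mul(Add(64, 4), Add(6, -6)) = Mul(68, 0) = 0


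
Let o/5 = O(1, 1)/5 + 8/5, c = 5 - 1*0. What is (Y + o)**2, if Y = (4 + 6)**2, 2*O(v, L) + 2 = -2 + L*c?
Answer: 47089/4 ≈ 11772.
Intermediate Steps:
c = 5 (c = 5 + 0 = 5)
O(v, L) = -2 + 5*L/2 (O(v, L) = -1 + (-2 + L*5)/2 = -1 + (-2 + 5*L)/2 = -1 + (-1 + 5*L/2) = -2 + 5*L/2)
o = 17/2 (o = 5*((-2 + (5/2)*1)/5 + 8/5) = 5*((-2 + 5/2)*(1/5) + 8*(1/5)) = 5*((1/2)*(1/5) + 8/5) = 5*(1/10 + 8/5) = 5*(17/10) = 17/2 ≈ 8.5000)
Y = 100 (Y = 10**2 = 100)
(Y + o)**2 = (100 + 17/2)**2 = (217/2)**2 = 47089/4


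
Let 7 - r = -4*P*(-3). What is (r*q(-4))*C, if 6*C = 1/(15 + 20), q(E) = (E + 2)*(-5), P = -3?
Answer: 43/21 ≈ 2.0476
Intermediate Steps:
q(E) = -10 - 5*E (q(E) = (2 + E)*(-5) = -10 - 5*E)
C = 1/210 (C = 1/(6*(15 + 20)) = (⅙)/35 = (⅙)*(1/35) = 1/210 ≈ 0.0047619)
r = 43 (r = 7 - (-4*(-3))*(-3) = 7 - 12*(-3) = 7 - 1*(-36) = 7 + 36 = 43)
(r*q(-4))*C = (43*(-10 - 5*(-4)))*(1/210) = (43*(-10 + 20))*(1/210) = (43*10)*(1/210) = 430*(1/210) = 43/21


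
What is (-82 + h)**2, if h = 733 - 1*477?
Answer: 30276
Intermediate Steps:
h = 256 (h = 733 - 477 = 256)
(-82 + h)**2 = (-82 + 256)**2 = 174**2 = 30276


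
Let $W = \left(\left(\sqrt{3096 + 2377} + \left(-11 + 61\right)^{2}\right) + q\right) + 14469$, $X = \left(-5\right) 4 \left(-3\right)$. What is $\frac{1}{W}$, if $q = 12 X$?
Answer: $\frac{17689}{312895248} - \frac{\sqrt{5473}}{312895248} \approx 5.6297 \cdot 10^{-5}$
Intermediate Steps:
$X = 60$ ($X = \left(-20\right) \left(-3\right) = 60$)
$q = 720$ ($q = 12 \cdot 60 = 720$)
$W = 17689 + \sqrt{5473}$ ($W = \left(\left(\sqrt{3096 + 2377} + \left(-11 + 61\right)^{2}\right) + 720\right) + 14469 = \left(\left(\sqrt{5473} + 50^{2}\right) + 720\right) + 14469 = \left(\left(\sqrt{5473} + 2500\right) + 720\right) + 14469 = \left(\left(2500 + \sqrt{5473}\right) + 720\right) + 14469 = \left(3220 + \sqrt{5473}\right) + 14469 = 17689 + \sqrt{5473} \approx 17763.0$)
$\frac{1}{W} = \frac{1}{17689 + \sqrt{5473}}$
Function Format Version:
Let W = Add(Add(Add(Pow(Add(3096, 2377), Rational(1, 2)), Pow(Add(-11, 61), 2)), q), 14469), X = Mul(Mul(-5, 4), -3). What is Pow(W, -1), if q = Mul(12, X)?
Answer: Add(Rational(17689, 312895248), Mul(Rational(-1, 312895248), Pow(5473, Rational(1, 2)))) ≈ 5.6297e-5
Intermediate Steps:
X = 60 (X = Mul(-20, -3) = 60)
q = 720 (q = Mul(12, 60) = 720)
W = Add(17689, Pow(5473, Rational(1, 2))) (W = Add(Add(Add(Pow(Add(3096, 2377), Rational(1, 2)), Pow(Add(-11, 61), 2)), 720), 14469) = Add(Add(Add(Pow(5473, Rational(1, 2)), Pow(50, 2)), 720), 14469) = Add(Add(Add(Pow(5473, Rational(1, 2)), 2500), 720), 14469) = Add(Add(Add(2500, Pow(5473, Rational(1, 2))), 720), 14469) = Add(Add(3220, Pow(5473, Rational(1, 2))), 14469) = Add(17689, Pow(5473, Rational(1, 2))) ≈ 17763.)
Pow(W, -1) = Pow(Add(17689, Pow(5473, Rational(1, 2))), -1)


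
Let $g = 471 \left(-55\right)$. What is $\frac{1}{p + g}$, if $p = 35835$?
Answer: $\frac{1}{9930} \approx 0.0001007$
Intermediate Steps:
$g = -25905$
$\frac{1}{p + g} = \frac{1}{35835 - 25905} = \frac{1}{9930}$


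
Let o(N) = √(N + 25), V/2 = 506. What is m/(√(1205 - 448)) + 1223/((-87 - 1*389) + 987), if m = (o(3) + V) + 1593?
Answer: 1223/511 + 2*√5299/757 + 2605*√757/757 ≈ 97.266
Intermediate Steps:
V = 1012 (V = 2*506 = 1012)
o(N) = √(25 + N)
m = 2605 + 2*√7 (m = (√(25 + 3) + 1012) + 1593 = (√28 + 1012) + 1593 = (2*√7 + 1012) + 1593 = (1012 + 2*√7) + 1593 = 2605 + 2*√7 ≈ 2610.3)
m/(√(1205 - 448)) + 1223/((-87 - 1*389) + 987) = (2605 + 2*√7)/(√(1205 - 448)) + 1223/((-87 - 1*389) + 987) = (2605 + 2*√7)/(√757) + 1223/((-87 - 389) + 987) = (2605 + 2*√7)*(√757/757) + 1223/(-476 + 987) = √757*(2605 + 2*√7)/757 + 1223/511 = 1223/511 + √757*(2605 + 2*√7)/757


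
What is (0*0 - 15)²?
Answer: 225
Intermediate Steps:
(0*0 - 15)² = (0 - 15)² = (-15)² = 225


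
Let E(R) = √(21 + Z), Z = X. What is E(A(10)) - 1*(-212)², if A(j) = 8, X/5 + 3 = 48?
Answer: -44944 + √246 ≈ -44928.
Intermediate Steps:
X = 225 (X = -15 + 5*48 = -15 + 240 = 225)
Z = 225
E(R) = √246 (E(R) = √(21 + 225) = √246)
E(A(10)) - 1*(-212)² = √246 - 1*(-212)² = √246 - 1*44944 = √246 - 44944 = -44944 + √246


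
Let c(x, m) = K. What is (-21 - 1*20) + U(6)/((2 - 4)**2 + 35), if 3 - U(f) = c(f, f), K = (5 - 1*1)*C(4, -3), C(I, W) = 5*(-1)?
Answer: -1576/39 ≈ -40.410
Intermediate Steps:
C(I, W) = -5
K = -20 (K = (5 - 1*1)*(-5) = (5 - 1)*(-5) = 4*(-5) = -20)
c(x, m) = -20
U(f) = 23 (U(f) = 3 - 1*(-20) = 3 + 20 = 23)
(-21 - 1*20) + U(6)/((2 - 4)**2 + 35) = (-21 - 1*20) + 23/((2 - 4)**2 + 35) = (-21 - 20) + 23/((-2)**2 + 35) = -41 + 23/(4 + 35) = -41 + 23/39 = -1576/39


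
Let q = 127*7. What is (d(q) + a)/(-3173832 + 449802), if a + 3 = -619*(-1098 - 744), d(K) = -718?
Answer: -1139477/2724030 ≈ -0.41831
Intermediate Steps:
q = 889
a = 1140195 (a = -3 - 619*(-1098 - 744) = -3 - 619*(-1842) = -3 + 1140198 = 1140195)
(d(q) + a)/(-3173832 + 449802) = (-718 + 1140195)/(-3173832 + 449802) = 1139477/(-2724030) = 1139477*(-1/2724030) = -1139477/2724030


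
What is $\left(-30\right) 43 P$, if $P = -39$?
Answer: $50310$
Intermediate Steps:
$\left(-30\right) 43 P = \left(-30\right) 43 \left(-39\right) = \left(-1290\right) \left(-39\right) = 50310$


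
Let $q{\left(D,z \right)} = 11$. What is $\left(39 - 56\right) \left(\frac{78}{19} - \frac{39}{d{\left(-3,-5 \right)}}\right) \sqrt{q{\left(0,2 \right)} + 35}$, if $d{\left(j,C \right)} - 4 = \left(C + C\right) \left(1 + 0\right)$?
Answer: $- \frac{6851 \sqrt{46}}{38} \approx -1222.8$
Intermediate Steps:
$d{\left(j,C \right)} = 4 + 2 C$ ($d{\left(j,C \right)} = 4 + \left(C + C\right) \left(1 + 0\right) = 4 + 2 C 1 = 4 + 2 C$)
$\left(39 - 56\right) \left(\frac{78}{19} - \frac{39}{d{\left(-3,-5 \right)}}\right) \sqrt{q{\left(0,2 \right)} + 35} = \left(39 - 56\right) \left(\frac{78}{19} - \frac{39}{4 + 2 \left(-5\right)}\right) \sqrt{11 + 35} = \left(39 - 56\right) \left(78 \cdot \frac{1}{19} - \frac{39}{4 - 10}\right) \sqrt{46} = - 17 \left(\frac{78}{19} - \frac{39}{-6}\right) \sqrt{46} = - 17 \left(\frac{78}{19} - - \frac{13}{2}\right) \sqrt{46} = - 17 \left(\frac{78}{19} + \frac{13}{2}\right) \sqrt{46} = \left(-17\right) \frac{403}{38} \sqrt{46} = - \frac{6851 \sqrt{46}}{38}$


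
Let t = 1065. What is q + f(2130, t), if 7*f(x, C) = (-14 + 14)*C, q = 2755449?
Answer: 2755449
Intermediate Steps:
f(x, C) = 0 (f(x, C) = ((-14 + 14)*C)/7 = (0*C)/7 = (⅐)*0 = 0)
q + f(2130, t) = 2755449 + 0 = 2755449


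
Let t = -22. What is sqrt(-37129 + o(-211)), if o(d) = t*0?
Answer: I*sqrt(37129) ≈ 192.69*I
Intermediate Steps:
o(d) = 0 (o(d) = -22*0 = 0)
sqrt(-37129 + o(-211)) = sqrt(-37129 + 0) = sqrt(-37129) = I*sqrt(37129)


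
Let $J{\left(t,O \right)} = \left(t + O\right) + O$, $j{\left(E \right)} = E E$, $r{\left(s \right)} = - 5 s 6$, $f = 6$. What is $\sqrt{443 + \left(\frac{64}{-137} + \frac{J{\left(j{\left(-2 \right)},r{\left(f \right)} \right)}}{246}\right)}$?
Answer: $\frac{\sqrt{125249017485}}{16851} \approx 21.002$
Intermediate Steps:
$r{\left(s \right)} = - 30 s$
$j{\left(E \right)} = E^{2}$
$J{\left(t,O \right)} = t + 2 O$ ($J{\left(t,O \right)} = \left(O + t\right) + O = t + 2 O$)
$\sqrt{443 + \left(\frac{64}{-137} + \frac{J{\left(j{\left(-2 \right)},r{\left(f \right)} \right)}}{246}\right)} = \sqrt{443 + \left(\frac{64}{-137} + \frac{\left(-2\right)^{2} + 2 \left(\left(-30\right) 6\right)}{246}\right)} = \sqrt{443 + \left(64 \left(- \frac{1}{137}\right) + \left(4 + 2 \left(-180\right)\right) \frac{1}{246}\right)} = \sqrt{443 + \left(- \frac{64}{137} + \left(4 - 360\right) \frac{1}{246}\right)} = \sqrt{443 - \frac{32258}{16851}} = \sqrt{\frac{7432735}{16851}} = \frac{\sqrt{125249017485}}{16851}$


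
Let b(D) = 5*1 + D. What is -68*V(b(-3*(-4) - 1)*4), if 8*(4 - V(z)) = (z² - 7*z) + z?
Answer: 31280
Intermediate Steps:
b(D) = 5 + D
V(z) = 4 - z²/8 + 3*z/4 (V(z) = 4 - ((z² - 7*z) + z)/8 = 4 - (z² - 6*z)/8 = 4 + (-z²/8 + 3*z/4) = 4 - z²/8 + 3*z/4)
-68*V(b(-3*(-4) - 1)*4) = -68*(4 - 16*(5 + (-3*(-4) - 1))²/8 + 3*((5 + (-3*(-4) - 1))*4)/4) = -68*(4 - 16*(5 + (12 - 1))²/8 + 3*((5 + (12 - 1))*4)/4) = -68*(4 - 16*(5 + 11)²/8 + 3*((5 + 11)*4)/4) = -68*(4 - (16*4)²/8 + 3*(16*4)/4) = -68*(4 - ⅛*64² + (¾)*64) = -68*(4 - ⅛*4096 + 48) = -68*(4 - 512 + 48) = -68*(-460) = 31280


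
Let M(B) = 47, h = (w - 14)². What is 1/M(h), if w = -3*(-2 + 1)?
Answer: 1/47 ≈ 0.021277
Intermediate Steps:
w = 3 (w = -3*(-1) = 3)
h = 121 (h = (3 - 14)² = (-11)² = 121)
1/M(h) = 1/47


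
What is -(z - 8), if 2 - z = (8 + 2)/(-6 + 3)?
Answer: 8/3 ≈ 2.6667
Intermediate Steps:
z = 16/3 (z = 2 - (8 + 2)/(-6 + 3) = 2 - 10/(-3) = 2 - 10*(-1)/3 = 2 - 1*(-10/3) = 2 + 10/3 = 16/3 ≈ 5.3333)
-(z - 8) = -(16/3 - 8) = -1*(-8/3) = 8/3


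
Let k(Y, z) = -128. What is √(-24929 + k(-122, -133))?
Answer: I*√25057 ≈ 158.29*I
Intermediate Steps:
√(-24929 + k(-122, -133)) = √(-24929 - 128) = √(-25057) = I*√25057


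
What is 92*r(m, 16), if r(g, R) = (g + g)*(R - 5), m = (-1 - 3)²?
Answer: 32384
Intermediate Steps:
m = 16 (m = (-4)² = 16)
r(g, R) = 2*g*(-5 + R) (r(g, R) = (2*g)*(-5 + R) = 2*g*(-5 + R))
92*r(m, 16) = 92*(2*16*(-5 + 16)) = 92*(2*16*11) = 92*352 = 32384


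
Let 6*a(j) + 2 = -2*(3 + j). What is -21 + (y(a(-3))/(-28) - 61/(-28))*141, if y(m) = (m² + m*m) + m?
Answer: 12043/42 ≈ 286.74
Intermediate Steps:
a(j) = -4/3 - j/3 (a(j) = -⅓ + (-2*(3 + j))/6 = -⅓ + (-6 - 2*j)/6 = -⅓ + (-1 - j/3) = -4/3 - j/3)
y(m) = m + 2*m² (y(m) = (m² + m²) + m = 2*m² + m = m + 2*m²)
-21 + (y(a(-3))/(-28) - 61/(-28))*141 = -21 + (((-4/3 - ⅓*(-3))*(1 + 2*(-4/3 - ⅓*(-3))))/(-28) - 61/(-28))*141 = -21 + (((-4/3 + 1)*(1 + 2*(-4/3 + 1)))*(-1/28) - 61*(-1/28))*141 = -21 + (-(1 + 2*(-⅓))/3*(-1/28) + 61/28)*141 = -21 + (-(1 - ⅔)/3*(-1/28) + 61/28)*141 = -21 + (-⅓*⅓*(-1/28) + 61/28)*141 = -21 + (-⅑*(-1/28) + 61/28)*141 = -21 + (1/252 + 61/28)*141 = -21 + (275/126)*141 = -21 + 12925/42 = 12043/42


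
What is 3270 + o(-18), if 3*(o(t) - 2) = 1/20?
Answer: 196321/60 ≈ 3272.0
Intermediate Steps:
o(t) = 121/60 (o(t) = 2 + (⅓)/20 = 2 + (⅓)*(1/20) = 2 + 1/60 = 121/60)
3270 + o(-18) = 3270 + 121/60 = 196321/60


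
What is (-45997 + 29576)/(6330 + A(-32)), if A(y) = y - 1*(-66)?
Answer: -16421/6364 ≈ -2.5803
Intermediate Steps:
A(y) = 66 + y (A(y) = y + 66 = 66 + y)
(-45997 + 29576)/(6330 + A(-32)) = (-45997 + 29576)/(6330 + (66 - 32)) = -16421/(6330 + 34) = -16421/6364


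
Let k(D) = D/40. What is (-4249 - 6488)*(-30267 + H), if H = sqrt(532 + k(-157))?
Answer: 324976779 - 32211*sqrt(23470)/20 ≈ 3.2473e+8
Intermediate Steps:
k(D) = D/40 (k(D) = D*(1/40) = D/40)
H = 3*sqrt(23470)/20 (H = sqrt(532 + (1/40)*(-157)) = sqrt(532 - 157/40) = sqrt(21123/40) = 3*sqrt(23470)/20 ≈ 22.980)
(-4249 - 6488)*(-30267 + H) = (-4249 - 6488)*(-30267 + 3*sqrt(23470)/20) = -10737*(-30267 + 3*sqrt(23470)/20) = 324976779 - 32211*sqrt(23470)/20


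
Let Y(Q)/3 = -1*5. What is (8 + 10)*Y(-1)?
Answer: -270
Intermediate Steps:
Y(Q) = -15 (Y(Q) = 3*(-1*5) = 3*(-5) = -15)
(8 + 10)*Y(-1) = (8 + 10)*(-15) = 18*(-15) = -270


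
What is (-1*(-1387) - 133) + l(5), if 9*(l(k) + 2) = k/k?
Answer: 11269/9 ≈ 1252.1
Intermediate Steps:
l(k) = -17/9 (l(k) = -2 + (k/k)/9 = -2 + (⅑)*1 = -2 + ⅑ = -17/9)
(-1*(-1387) - 133) + l(5) = (-1*(-1387) - 133) - 17/9 = (1387 - 133) - 17/9 = 1254 - 17/9 = 11269/9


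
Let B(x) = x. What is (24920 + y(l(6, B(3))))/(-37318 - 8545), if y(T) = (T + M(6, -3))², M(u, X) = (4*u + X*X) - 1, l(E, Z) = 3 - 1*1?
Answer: -26076/45863 ≈ -0.56856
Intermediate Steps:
l(E, Z) = 2 (l(E, Z) = 3 - 1 = 2)
M(u, X) = -1 + X² + 4*u (M(u, X) = (4*u + X²) - 1 = (X² + 4*u) - 1 = -1 + X² + 4*u)
y(T) = (32 + T)² (y(T) = (T + (-1 + (-3)² + 4*6))² = (T + (-1 + 9 + 24))² = (T + 32)² = (32 + T)²)
(24920 + y(l(6, B(3))))/(-37318 - 8545) = (24920 + (32 + 2)²)/(-37318 - 8545) = (24920 + 34²)/(-45863) = (24920 + 1156)*(-1/45863) = 26076*(-1/45863) = -26076/45863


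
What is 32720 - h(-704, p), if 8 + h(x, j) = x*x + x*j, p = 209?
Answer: -315752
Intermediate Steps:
h(x, j) = -8 + x**2 + j*x (h(x, j) = -8 + (x*x + x*j) = -8 + (x**2 + j*x) = -8 + x**2 + j*x)
32720 - h(-704, p) = 32720 - (-8 + (-704)**2 + 209*(-704)) = 32720 - (-8 + 495616 - 147136) = 32720 - 1*348472 = 32720 - 348472 = -315752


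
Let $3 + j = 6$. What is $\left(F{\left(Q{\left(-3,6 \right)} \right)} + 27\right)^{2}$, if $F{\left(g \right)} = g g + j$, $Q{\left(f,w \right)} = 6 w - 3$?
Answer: $1252161$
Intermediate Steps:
$j = 3$ ($j = -3 + 6 = 3$)
$Q{\left(f,w \right)} = -3 + 6 w$
$F{\left(g \right)} = 3 + g^{2}$ ($F{\left(g \right)} = g g + 3 = g^{2} + 3 = 3 + g^{2}$)
$\left(F{\left(Q{\left(-3,6 \right)} \right)} + 27\right)^{2} = \left(\left(3 + \left(-3 + 6 \cdot 6\right)^{2}\right) + 27\right)^{2} = \left(\left(3 + \left(-3 + 36\right)^{2}\right) + 27\right)^{2} = \left(\left(3 + 33^{2}\right) + 27\right)^{2} = \left(\left(3 + 1089\right) + 27\right)^{2} = \left(1092 + 27\right)^{2} = 1119^{2} = 1252161$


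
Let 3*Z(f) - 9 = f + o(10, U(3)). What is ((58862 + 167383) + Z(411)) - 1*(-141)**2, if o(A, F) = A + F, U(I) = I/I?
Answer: 619523/3 ≈ 2.0651e+5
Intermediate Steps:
U(I) = 1
Z(f) = 20/3 + f/3 (Z(f) = 3 + (f + (10 + 1))/3 = 3 + (f + 11)/3 = 3 + (11 + f)/3 = 3 + (11/3 + f/3) = 20/3 + f/3)
((58862 + 167383) + Z(411)) - 1*(-141)**2 = ((58862 + 167383) + (20/3 + (1/3)*411)) - 1*(-141)**2 = (226245 + (20/3 + 137)) - 1*19881 = (226245 + 431/3) - 19881 = 679166/3 - 19881 = 619523/3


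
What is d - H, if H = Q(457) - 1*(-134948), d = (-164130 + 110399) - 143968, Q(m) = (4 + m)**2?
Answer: -545168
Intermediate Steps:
d = -197699 (d = -53731 - 143968 = -197699)
H = 347469 (H = (4 + 457)**2 - 1*(-134948) = 461**2 + 134948 = 212521 + 134948 = 347469)
d - H = -197699 - 1*347469 = -197699 - 347469 = -545168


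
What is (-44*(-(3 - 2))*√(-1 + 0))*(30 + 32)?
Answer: 2728*I ≈ 2728.0*I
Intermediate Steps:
(-44*(-(3 - 2))*√(-1 + 0))*(30 + 32) = -44*(-1*1)*√(-1)*62 = -(-44)*I*62 = (44*I)*62 = 2728*I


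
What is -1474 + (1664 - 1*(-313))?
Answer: 503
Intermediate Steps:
-1474 + (1664 - 1*(-313)) = -1474 + (1664 + 313) = -1474 + 1977 = 503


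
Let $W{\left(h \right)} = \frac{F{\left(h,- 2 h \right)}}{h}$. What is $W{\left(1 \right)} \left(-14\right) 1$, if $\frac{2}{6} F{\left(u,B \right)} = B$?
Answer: $84$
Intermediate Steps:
$F{\left(u,B \right)} = 3 B$
$W{\left(h \right)} = -6$ ($W{\left(h \right)} = \frac{3 \left(- 2 h\right)}{h} = \frac{\left(-6\right) h}{h} = -6$)
$W{\left(1 \right)} \left(-14\right) 1 = \left(-6\right) \left(-14\right) 1 = 84 \cdot 1 = 84$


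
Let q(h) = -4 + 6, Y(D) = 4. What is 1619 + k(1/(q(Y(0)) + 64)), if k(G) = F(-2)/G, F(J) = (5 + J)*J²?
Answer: 2411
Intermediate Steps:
q(h) = 2
F(J) = J²*(5 + J)
k(G) = 12/G (k(G) = ((-2)²*(5 - 2))/G = (4*3)/G = 12/G)
1619 + k(1/(q(Y(0)) + 64)) = 1619 + 12/(1/(2 + 64)) = 1619 + 12/(1/66) = 1619 + 12*66 = 1619 + 792 = 2411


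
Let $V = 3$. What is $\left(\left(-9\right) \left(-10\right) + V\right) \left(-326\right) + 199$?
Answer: $-30119$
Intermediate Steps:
$\left(\left(-9\right) \left(-10\right) + V\right) \left(-326\right) + 199 = \left(\left(-9\right) \left(-10\right) + 3\right) \left(-326\right) + 199 = \left(90 + 3\right) \left(-326\right) + 199 = 93 \left(-326\right) + 199 = -30318 + 199 = -30119$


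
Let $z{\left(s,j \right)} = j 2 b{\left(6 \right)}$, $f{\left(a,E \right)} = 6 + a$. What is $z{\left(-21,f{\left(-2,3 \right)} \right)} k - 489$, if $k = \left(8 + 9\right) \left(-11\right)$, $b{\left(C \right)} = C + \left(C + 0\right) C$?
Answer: $-63321$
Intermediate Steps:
$b{\left(C \right)} = C + C^{2}$ ($b{\left(C \right)} = C + C C = C + C^{2}$)
$z{\left(s,j \right)} = 84 j$ ($z{\left(s,j \right)} = j 2 \cdot 6 \left(1 + 6\right) = 2 j 6 \cdot 7 = 2 j 42 = 84 j$)
$k = -187$ ($k = 17 \left(-11\right) = -187$)
$z{\left(-21,f{\left(-2,3 \right)} \right)} k - 489 = 84 \left(6 - 2\right) \left(-187\right) - 489 = 84 \cdot 4 \left(-187\right) - 489 = 336 \left(-187\right) - 489 = -62832 - 489 = -63321$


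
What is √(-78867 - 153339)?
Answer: 13*I*√1374 ≈ 481.88*I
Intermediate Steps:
√(-78867 - 153339) = √(-232206) = 13*I*√1374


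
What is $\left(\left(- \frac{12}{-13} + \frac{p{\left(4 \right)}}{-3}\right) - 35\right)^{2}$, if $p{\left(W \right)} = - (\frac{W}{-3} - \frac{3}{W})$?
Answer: $\frac{264810529}{219024} \approx 1209.0$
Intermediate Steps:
$p{\left(W \right)} = \frac{3}{W} + \frac{W}{3}$ ($p{\left(W \right)} = - (W \left(- \frac{1}{3}\right) - \frac{3}{W}) = - (- \frac{W}{3} - \frac{3}{W}) = - (- \frac{3}{W} - \frac{W}{3}) = \frac{3}{W} + \frac{W}{3}$)
$\left(\left(- \frac{12}{-13} + \frac{p{\left(4 \right)}}{-3}\right) - 35\right)^{2} = \left(\left(- \frac{12}{-13} + \frac{\frac{3}{4} + \frac{1}{3} \cdot 4}{-3}\right) - 35\right)^{2} = \left(\left(\left(-12\right) \left(- \frac{1}{13}\right) + \left(3 \cdot \frac{1}{4} + \frac{4}{3}\right) \left(- \frac{1}{3}\right)\right) - 35\right)^{2} = \left(\left(\frac{12}{13} + \left(\frac{3}{4} + \frac{4}{3}\right) \left(- \frac{1}{3}\right)\right) - 35\right)^{2} = \left(\left(\frac{12}{13} + \frac{25}{12} \left(- \frac{1}{3}\right)\right) - 35\right)^{2} = \left(\left(\frac{12}{13} - \frac{25}{36}\right) - 35\right)^{2} = \left(\frac{107}{468} - 35\right)^{2} = \left(- \frac{16273}{468}\right)^{2} = \frac{264810529}{219024}$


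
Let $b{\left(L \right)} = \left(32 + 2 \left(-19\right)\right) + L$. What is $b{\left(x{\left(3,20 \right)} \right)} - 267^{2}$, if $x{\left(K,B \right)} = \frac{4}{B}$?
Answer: $- \frac{356474}{5} \approx -71295.0$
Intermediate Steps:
$b{\left(L \right)} = -6 + L$ ($b{\left(L \right)} = \left(32 - 38\right) + L = -6 + L$)
$b{\left(x{\left(3,20 \right)} \right)} - 267^{2} = \left(-6 + \frac{4}{20}\right) - 267^{2} = \left(-6 + 4 \cdot \frac{1}{20}\right) - 71289 = \left(-6 + \frac{1}{5}\right) - 71289 = - \frac{29}{5} - 71289 = - \frac{356474}{5}$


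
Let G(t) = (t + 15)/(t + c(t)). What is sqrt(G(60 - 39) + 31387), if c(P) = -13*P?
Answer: 6*sqrt(42721)/7 ≈ 177.16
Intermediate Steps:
G(t) = -(15 + t)/(12*t) (G(t) = (t + 15)/(t - 13*t) = (15 + t)/((-12*t)) = (15 + t)*(-1/(12*t)) = -(15 + t)/(12*t))
sqrt(G(60 - 39) + 31387) = sqrt((-15 - (60 - 39))/(12*(60 - 39)) + 31387) = sqrt((1/12)*(-15 - 1*21)/21 + 31387) = sqrt((1/12)*(1/21)*(-15 - 21) + 31387) = sqrt((1/12)*(1/21)*(-36) + 31387) = sqrt(-1/7 + 31387) = sqrt(219708/7) = 6*sqrt(42721)/7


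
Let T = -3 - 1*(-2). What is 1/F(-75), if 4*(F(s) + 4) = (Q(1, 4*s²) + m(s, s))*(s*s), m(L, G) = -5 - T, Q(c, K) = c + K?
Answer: 4/126545609 ≈ 3.1609e-8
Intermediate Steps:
T = -1 (T = -3 + 2 = -1)
Q(c, K) = K + c
m(L, G) = -4 (m(L, G) = -5 - 1*(-1) = -5 + 1 = -4)
F(s) = -4 + s²*(-3 + 4*s²)/4 (F(s) = -4 + (((4*s² + 1) - 4)*(s*s))/4 = -4 + (((1 + 4*s²) - 4)*s²)/4 = -4 + ((-3 + 4*s²)*s²)/4 = -4 + (s²*(-3 + 4*s²))/4 = -4 + s²*(-3 + 4*s²)/4)
1/F(-75) = 1/(-4 + (-75)⁴ - ¾*(-75)²) = 1/(-4 + 31640625 - ¾*5625) = 1/(-4 + 31640625 - 16875/4) = 1/(126545609/4) = 4/126545609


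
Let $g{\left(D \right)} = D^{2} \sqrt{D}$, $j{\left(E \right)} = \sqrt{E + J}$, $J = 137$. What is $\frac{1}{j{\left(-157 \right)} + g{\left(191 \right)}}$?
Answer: $\frac{1}{36481 \sqrt{191} + 2 i \sqrt{5}} \approx 1.9834 \cdot 10^{-6} - 2.0 \cdot 10^{-11} i$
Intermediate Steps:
$j{\left(E \right)} = \sqrt{137 + E}$ ($j{\left(E \right)} = \sqrt{E + 137} = \sqrt{137 + E}$)
$g{\left(D \right)} = D^{\frac{5}{2}}$
$\frac{1}{j{\left(-157 \right)} + g{\left(191 \right)}} = \frac{1}{\sqrt{137 - 157} + 191^{\frac{5}{2}}} = \frac{1}{\sqrt{-20} + 36481 \sqrt{191}} = \frac{1}{2 i \sqrt{5} + 36481 \sqrt{191}} = \frac{1}{36481 \sqrt{191} + 2 i \sqrt{5}}$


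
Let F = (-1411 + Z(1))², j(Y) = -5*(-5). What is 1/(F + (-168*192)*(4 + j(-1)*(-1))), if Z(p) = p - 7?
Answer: 1/2685265 ≈ 3.7240e-7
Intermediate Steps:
j(Y) = 25
Z(p) = -7 + p
F = 2007889 (F = (-1411 + (-7 + 1))² = (-1411 - 6)² = (-1417)² = 2007889)
1/(F + (-168*192)*(4 + j(-1)*(-1))) = 1/(2007889 + (-168*192)*(4 + 25*(-1))) = 1/(2007889 - 32256*(4 - 25)) = 1/(2007889 - 32256*(-21)) = 1/(2007889 + 677376) = 1/2685265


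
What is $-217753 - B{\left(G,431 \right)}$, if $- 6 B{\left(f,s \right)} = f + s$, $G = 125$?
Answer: $- \frac{652981}{3} \approx -2.1766 \cdot 10^{5}$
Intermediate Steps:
$B{\left(f,s \right)} = - \frac{f}{6} - \frac{s}{6}$ ($B{\left(f,s \right)} = - \frac{f + s}{6} = - \frac{f}{6} - \frac{s}{6}$)
$-217753 - B{\left(G,431 \right)} = -217753 - \left(\left(- \frac{1}{6}\right) 125 - \frac{431}{6}\right) = -217753 - \left(- \frac{125}{6} - \frac{431}{6}\right) = -217753 - - \frac{278}{3} = -217753 + \frac{278}{3} = - \frac{652981}{3}$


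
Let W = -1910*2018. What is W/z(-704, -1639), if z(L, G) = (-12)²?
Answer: -963595/36 ≈ -26767.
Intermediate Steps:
W = -3854380
z(L, G) = 144
W/z(-704, -1639) = -3854380/144 = -3854380*1/144 = -963595/36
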